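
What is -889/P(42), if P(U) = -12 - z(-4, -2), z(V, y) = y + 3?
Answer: 889/13 ≈ 68.385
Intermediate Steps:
z(V, y) = 3 + y
P(U) = -13 (P(U) = -12 - (3 - 2) = -12 - 1*1 = -12 - 1 = -13)
-889/P(42) = -889/(-13) = -889*(-1/13) = 889/13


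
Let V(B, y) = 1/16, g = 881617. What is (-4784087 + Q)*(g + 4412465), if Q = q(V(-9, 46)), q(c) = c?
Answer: -202618788338031/8 ≈ -2.5327e+13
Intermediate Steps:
V(B, y) = 1/16
Q = 1/16 ≈ 0.062500
(-4784087 + Q)*(g + 4412465) = (-4784087 + 1/16)*(881617 + 4412465) = -76545391/16*5294082 = -202618788338031/8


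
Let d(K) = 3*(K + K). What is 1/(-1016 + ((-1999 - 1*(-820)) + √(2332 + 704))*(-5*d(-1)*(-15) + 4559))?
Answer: -4845527/23427872445013 - 8218*√759/23427872445013 ≈ -2.1649e-7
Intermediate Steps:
d(K) = 6*K (d(K) = 3*(2*K) = 6*K)
1/(-1016 + ((-1999 - 1*(-820)) + √(2332 + 704))*(-5*d(-1)*(-15) + 4559)) = 1/(-1016 + ((-1999 - 1*(-820)) + √(2332 + 704))*(-30*(-1)*(-15) + 4559)) = 1/(-1016 + ((-1999 + 820) + √3036)*(-5*(-6)*(-15) + 4559)) = 1/(-1016 + (-1179 + 2*√759)*(30*(-15) + 4559)) = 1/(-1016 + (-1179 + 2*√759)*(-450 + 4559)) = 1/(-1016 + (-1179 + 2*√759)*4109) = 1/(-1016 + (-4844511 + 8218*√759)) = 1/(-4845527 + 8218*√759)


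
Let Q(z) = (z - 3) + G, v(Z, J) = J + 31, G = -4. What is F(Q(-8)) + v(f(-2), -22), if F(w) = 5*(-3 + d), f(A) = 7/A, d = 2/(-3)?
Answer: -28/3 ≈ -9.3333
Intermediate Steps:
d = -⅔ (d = 2*(-⅓) = -⅔ ≈ -0.66667)
v(Z, J) = 31 + J
Q(z) = -7 + z (Q(z) = (z - 3) - 4 = (-3 + z) - 4 = -7 + z)
F(w) = -55/3 (F(w) = 5*(-3 - ⅔) = 5*(-11/3) = -55/3)
F(Q(-8)) + v(f(-2), -22) = -55/3 + (31 - 22) = -55/3 + 9 = -28/3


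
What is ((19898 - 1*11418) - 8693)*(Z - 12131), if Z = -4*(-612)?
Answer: 2062479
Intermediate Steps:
Z = 2448
((19898 - 1*11418) - 8693)*(Z - 12131) = ((19898 - 1*11418) - 8693)*(2448 - 12131) = ((19898 - 11418) - 8693)*(-9683) = (8480 - 8693)*(-9683) = -213*(-9683) = 2062479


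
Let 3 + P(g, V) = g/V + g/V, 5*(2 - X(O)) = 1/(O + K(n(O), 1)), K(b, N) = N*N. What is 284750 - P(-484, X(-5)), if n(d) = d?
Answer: 11694233/41 ≈ 2.8523e+5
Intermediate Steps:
K(b, N) = N²
X(O) = 2 - 1/(5*(1 + O)) (X(O) = 2 - 1/(5*(O + 1²)) = 2 - 1/(5*(O + 1)) = 2 - 1/(5*(1 + O)))
P(g, V) = -3 + 2*g/V (P(g, V) = -3 + (g/V + g/V) = -3 + 2*g/V)
284750 - P(-484, X(-5)) = 284750 - (-3 + 2*(-484)/((9 + 10*(-5))/(5*(1 - 5)))) = 284750 - (-3 + 2*(-484)/((⅕)*(9 - 50)/(-4))) = 284750 - (-3 + 2*(-484)/((⅕)*(-¼)*(-41))) = 284750 - (-3 + 2*(-484)/(41/20)) = 284750 - (-3 + 2*(-484)*(20/41)) = 284750 - (-3 - 19360/41) = 284750 - 1*(-19483/41) = 284750 + 19483/41 = 11694233/41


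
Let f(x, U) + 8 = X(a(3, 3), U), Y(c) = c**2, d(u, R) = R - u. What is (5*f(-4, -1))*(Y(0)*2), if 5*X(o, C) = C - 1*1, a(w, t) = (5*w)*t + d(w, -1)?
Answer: 0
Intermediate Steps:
a(w, t) = -1 - w + 5*t*w (a(w, t) = (5*w)*t + (-1 - w) = 5*t*w + (-1 - w) = -1 - w + 5*t*w)
X(o, C) = -1/5 + C/5 (X(o, C) = (C - 1*1)/5 = (C - 1)/5 = (-1 + C)/5 = -1/5 + C/5)
f(x, U) = -41/5 + U/5 (f(x, U) = -8 + (-1/5 + U/5) = -41/5 + U/5)
(5*f(-4, -1))*(Y(0)*2) = (5*(-41/5 + (1/5)*(-1)))*(0**2*2) = (5*(-41/5 - 1/5))*(0*2) = (5*(-42/5))*0 = -42*0 = 0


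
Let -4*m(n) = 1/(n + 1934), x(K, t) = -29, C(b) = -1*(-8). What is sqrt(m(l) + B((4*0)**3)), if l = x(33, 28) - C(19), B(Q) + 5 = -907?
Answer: I*sqrt(13127727529)/3794 ≈ 30.199*I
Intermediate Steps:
B(Q) = -912 (B(Q) = -5 - 907 = -912)
C(b) = 8
l = -37 (l = -29 - 1*8 = -29 - 8 = -37)
m(n) = -1/(4*(1934 + n)) (m(n) = -1/(4*(n + 1934)) = -1/(4*(1934 + n)))
sqrt(m(l) + B((4*0)**3)) = sqrt(-1/(7736 + 4*(-37)) - 912) = sqrt(-1/(7736 - 148) - 912) = sqrt(-1/7588 - 912) = sqrt(-6920257/7588) = I*sqrt(13127727529)/3794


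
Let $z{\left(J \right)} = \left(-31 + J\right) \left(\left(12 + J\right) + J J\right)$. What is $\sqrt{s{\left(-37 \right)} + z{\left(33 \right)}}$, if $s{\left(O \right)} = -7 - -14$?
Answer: $5 \sqrt{91} \approx 47.697$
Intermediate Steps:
$s{\left(O \right)} = 7$ ($s{\left(O \right)} = -7 + 14 = 7$)
$z{\left(J \right)} = \left(-31 + J\right) \left(12 + J + J^{2}\right)$ ($z{\left(J \right)} = \left(-31 + J\right) \left(\left(12 + J\right) + J^{2}\right) = \left(-31 + J\right) \left(12 + J + J^{2}\right)$)
$\sqrt{s{\left(-37 \right)} + z{\left(33 \right)}} = \sqrt{7 - \left(999 - 35937 + 32670\right)} = \sqrt{7 - -2268} = \sqrt{7 + 2268} = \sqrt{2275} = 5 \sqrt{91}$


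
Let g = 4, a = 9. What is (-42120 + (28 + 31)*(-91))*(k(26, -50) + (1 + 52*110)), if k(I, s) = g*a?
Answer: -273394173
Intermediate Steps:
k(I, s) = 36 (k(I, s) = 4*9 = 36)
(-42120 + (28 + 31)*(-91))*(k(26, -50) + (1 + 52*110)) = (-42120 + (28 + 31)*(-91))*(36 + (1 + 52*110)) = (-42120 + 59*(-91))*(36 + (1 + 5720)) = (-42120 - 5369)*(36 + 5721) = -47489*5757 = -273394173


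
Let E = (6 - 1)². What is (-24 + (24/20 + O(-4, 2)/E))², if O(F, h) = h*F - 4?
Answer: 338724/625 ≈ 541.96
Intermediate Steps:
E = 25 (E = 5² = 25)
O(F, h) = -4 + F*h (O(F, h) = F*h - 4 = -4 + F*h)
(-24 + (24/20 + O(-4, 2)/E))² = (-24 + (24/20 + (-4 - 4*2)/25))² = (-24 + (24*(1/20) + (-4 - 8)*(1/25)))² = (-24 + (6/5 - 12*1/25))² = (-24 + (6/5 - 12/25))² = (-24 + 18/25)² = (-582/25)² = 338724/625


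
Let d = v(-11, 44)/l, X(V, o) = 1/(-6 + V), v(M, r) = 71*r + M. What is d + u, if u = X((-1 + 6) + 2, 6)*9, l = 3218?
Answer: 32075/3218 ≈ 9.9674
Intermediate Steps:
v(M, r) = M + 71*r
u = 9 (u = 9/(-6 + ((-1 + 6) + 2)) = 9/(-6 + (5 + 2)) = 9/(-6 + 7) = 9/1 = 1*9 = 9)
d = 3113/3218 (d = (-11 + 71*44)/3218 = (-11 + 3124)*(1/3218) = 3113*(1/3218) = 3113/3218 ≈ 0.96737)
d + u = 3113/3218 + 9 = 32075/3218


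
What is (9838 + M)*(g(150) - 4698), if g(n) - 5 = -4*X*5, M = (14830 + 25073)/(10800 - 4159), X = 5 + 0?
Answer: -313337874373/6641 ≈ -4.7182e+7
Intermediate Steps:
X = 5
M = 39903/6641 ≈ 6.0086
g(n) = -95 (g(n) = 5 - 4*5*5 = 5 - 20*5 = 5 - 100 = -95)
(9838 + M)*(g(150) - 4698) = (9838 + 39903/6641)*(-95 - 4698) = (65374061/6641)*(-4793) = -313337874373/6641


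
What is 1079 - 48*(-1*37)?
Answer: 2855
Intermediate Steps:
1079 - 48*(-1*37) = 1079 - 48*(-37) = 1079 - 1*(-1776) = 1079 + 1776 = 2855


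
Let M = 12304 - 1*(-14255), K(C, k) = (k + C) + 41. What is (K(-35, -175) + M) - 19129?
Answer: 7261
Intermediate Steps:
K(C, k) = 41 + C + k (K(C, k) = (C + k) + 41 = 41 + C + k)
M = 26559 (M = 12304 + 14255 = 26559)
(K(-35, -175) + M) - 19129 = ((41 - 35 - 175) + 26559) - 19129 = (-169 + 26559) - 19129 = 26390 - 19129 = 7261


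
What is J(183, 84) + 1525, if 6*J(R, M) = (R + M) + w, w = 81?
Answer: 1583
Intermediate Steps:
J(R, M) = 27/2 + M/6 + R/6 (J(R, M) = ((R + M) + 81)/6 = ((M + R) + 81)/6 = (81 + M + R)/6 = 27/2 + M/6 + R/6)
J(183, 84) + 1525 = (27/2 + (1/6)*84 + (1/6)*183) + 1525 = (27/2 + 14 + 61/2) + 1525 = 58 + 1525 = 1583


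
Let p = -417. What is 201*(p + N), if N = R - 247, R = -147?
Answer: -163011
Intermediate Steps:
N = -394 (N = -147 - 247 = -394)
201*(p + N) = 201*(-417 - 394) = 201*(-811) = -163011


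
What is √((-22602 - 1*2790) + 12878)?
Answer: I*√12514 ≈ 111.87*I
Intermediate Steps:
√((-22602 - 1*2790) + 12878) = √((-22602 - 2790) + 12878) = √(-25392 + 12878) = √(-12514) = I*√12514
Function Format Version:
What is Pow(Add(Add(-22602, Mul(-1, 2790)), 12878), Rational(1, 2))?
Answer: Mul(I, Pow(12514, Rational(1, 2))) ≈ Mul(111.87, I)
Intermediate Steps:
Pow(Add(Add(-22602, Mul(-1, 2790)), 12878), Rational(1, 2)) = Pow(Add(Add(-22602, -2790), 12878), Rational(1, 2)) = Pow(Add(-25392, 12878), Rational(1, 2)) = Pow(-12514, Rational(1, 2)) = Mul(I, Pow(12514, Rational(1, 2)))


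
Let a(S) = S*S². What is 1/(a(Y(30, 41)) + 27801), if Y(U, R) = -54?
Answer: -1/129663 ≈ -7.7123e-6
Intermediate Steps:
a(S) = S³
1/(a(Y(30, 41)) + 27801) = 1/((-54)³ + 27801) = 1/(-157464 + 27801) = 1/(-129663) = -1/129663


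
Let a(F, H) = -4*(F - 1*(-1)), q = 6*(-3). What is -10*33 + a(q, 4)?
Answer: -262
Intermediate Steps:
q = -18
a(F, H) = -4 - 4*F (a(F, H) = -4*(F + 1) = -4*(1 + F) = -4 - 4*F)
-10*33 + a(q, 4) = -10*33 + (-4 - 4*(-18)) = -330 + (-4 + 72) = -330 + 68 = -262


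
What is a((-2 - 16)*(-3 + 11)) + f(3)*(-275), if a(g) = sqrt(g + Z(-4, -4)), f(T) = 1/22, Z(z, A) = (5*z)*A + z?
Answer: -25/2 + 2*I*sqrt(17) ≈ -12.5 + 8.2462*I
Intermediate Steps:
Z(z, A) = z + 5*A*z (Z(z, A) = 5*A*z + z = z + 5*A*z)
f(T) = 1/22
a(g) = sqrt(76 + g) (a(g) = sqrt(g - 4*(1 + 5*(-4))) = sqrt(g - 4*(1 - 20)) = sqrt(g - 4*(-19)) = sqrt(g + 76) = sqrt(76 + g))
a((-2 - 16)*(-3 + 11)) + f(3)*(-275) = sqrt(76 + (-2 - 16)*(-3 + 11)) + (1/22)*(-275) = sqrt(76 - 18*8) - 25/2 = sqrt(76 - 144) - 25/2 = sqrt(-68) - 25/2 = 2*I*sqrt(17) - 25/2 = -25/2 + 2*I*sqrt(17)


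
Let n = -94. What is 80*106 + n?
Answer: 8386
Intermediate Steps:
80*106 + n = 80*106 - 94 = 8480 - 94 = 8386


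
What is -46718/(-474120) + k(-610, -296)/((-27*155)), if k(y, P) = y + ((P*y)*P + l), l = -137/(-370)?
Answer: 17362721601779/1359539100 ≈ 12771.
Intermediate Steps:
l = 137/370 (l = -137*(-1/370) = 137/370 ≈ 0.37027)
k(y, P) = 137/370 + y + y*P**2 (k(y, P) = y + ((P*y)*P + 137/370) = y + (y*P**2 + 137/370) = y + (137/370 + y*P**2) = 137/370 + y + y*P**2)
-46718/(-474120) + k(-610, -296)/((-27*155)) = -46718/(-474120) + (137/370 - 610 - 610*(-296)**2)/((-27*155)) = -46718*(-1/474120) + (137/370 - 610 - 610*87616)/(-4185) = 23359/237060 + (137/370 - 610 - 53445760)*(-1/4185) = 23359/237060 - 19775156763/370*(-1/4185) = 23359/237060 + 6591718921/516150 = 17362721601779/1359539100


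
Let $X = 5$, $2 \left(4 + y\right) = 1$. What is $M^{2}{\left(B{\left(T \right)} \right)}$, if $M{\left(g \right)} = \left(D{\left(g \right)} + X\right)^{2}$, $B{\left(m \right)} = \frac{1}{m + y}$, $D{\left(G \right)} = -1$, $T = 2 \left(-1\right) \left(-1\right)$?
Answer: $256$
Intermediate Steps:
$y = - \frac{7}{2}$ ($y = -4 + \frac{1}{2} \cdot 1 = -4 + \frac{1}{2} = - \frac{7}{2} \approx -3.5$)
$T = 2$ ($T = \left(-2\right) \left(-1\right) = 2$)
$B{\left(m \right)} = \frac{1}{- \frac{7}{2} + m}$ ($B{\left(m \right)} = \frac{1}{m - \frac{7}{2}} = \frac{1}{- \frac{7}{2} + m}$)
$M{\left(g \right)} = 16$ ($M{\left(g \right)} = \left(-1 + 5\right)^{2} = 4^{2} = 16$)
$M^{2}{\left(B{\left(T \right)} \right)} = 16^{2} = 256$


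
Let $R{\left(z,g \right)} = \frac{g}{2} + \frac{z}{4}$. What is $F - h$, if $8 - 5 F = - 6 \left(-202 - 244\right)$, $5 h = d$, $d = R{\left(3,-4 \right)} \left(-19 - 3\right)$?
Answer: $- \frac{5391}{10} \approx -539.1$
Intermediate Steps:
$R{\left(z,g \right)} = \frac{g}{2} + \frac{z}{4}$ ($R{\left(z,g \right)} = g \frac{1}{2} + z \frac{1}{4} = \frac{g}{2} + \frac{z}{4}$)
$d = \frac{55}{2}$ ($d = \left(\frac{1}{2} \left(-4\right) + \frac{1}{4} \cdot 3\right) \left(-19 - 3\right) = \left(-2 + \frac{3}{4}\right) \left(-22\right) = \left(- \frac{5}{4}\right) \left(-22\right) = \frac{55}{2} \approx 27.5$)
$h = \frac{11}{2}$ ($h = \frac{1}{5} \cdot \frac{55}{2} = \frac{11}{2} \approx 5.5$)
$F = - \frac{2668}{5}$ ($F = \frac{8}{5} - \frac{\left(-6\right) \left(-202 - 244\right)}{5} = \frac{8}{5} - \frac{\left(-6\right) \left(-446\right)}{5} = \frac{8}{5} - \frac{2676}{5} = - \frac{2668}{5} \approx -533.6$)
$F - h = - \frac{2668}{5} - \frac{11}{2} = - \frac{5391}{10}$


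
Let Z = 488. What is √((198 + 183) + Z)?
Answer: √869 ≈ 29.479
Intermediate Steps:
√((198 + 183) + Z) = √((198 + 183) + 488) = √(381 + 488) = √869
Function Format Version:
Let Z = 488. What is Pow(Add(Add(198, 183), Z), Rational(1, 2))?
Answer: Pow(869, Rational(1, 2)) ≈ 29.479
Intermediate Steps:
Pow(Add(Add(198, 183), Z), Rational(1, 2)) = Pow(Add(Add(198, 183), 488), Rational(1, 2)) = Pow(Add(381, 488), Rational(1, 2)) = Pow(869, Rational(1, 2))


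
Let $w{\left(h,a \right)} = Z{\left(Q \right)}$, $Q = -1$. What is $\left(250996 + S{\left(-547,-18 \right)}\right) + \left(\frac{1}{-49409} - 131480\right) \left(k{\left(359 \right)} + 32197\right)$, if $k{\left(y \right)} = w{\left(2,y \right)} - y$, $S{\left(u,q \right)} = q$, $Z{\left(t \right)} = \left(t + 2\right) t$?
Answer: $- \frac{206810153562675}{49409} \approx -4.1857 \cdot 10^{9}$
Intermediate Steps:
$Z{\left(t \right)} = t \left(2 + t\right)$ ($Z{\left(t \right)} = \left(2 + t\right) t = t \left(2 + t\right)$)
$w{\left(h,a \right)} = -1$ ($w{\left(h,a \right)} = - (2 - 1) = \left(-1\right) 1 = -1$)
$k{\left(y \right)} = -1 - y$
$\left(250996 + S{\left(-547,-18 \right)}\right) + \left(\frac{1}{-49409} - 131480\right) \left(k{\left(359 \right)} + 32197\right) = \left(250996 - 18\right) + \left(\frac{1}{-49409} - 131480\right) \left(\left(-1 - 359\right) + 32197\right) = 250978 + \left(- \frac{1}{49409} - 131480\right) \left(\left(-1 - 359\right) + 32197\right) = 250978 - \frac{6496295321 \left(-360 + 32197\right)}{49409} = 250978 - \frac{206822554134677}{49409} = - \frac{206810153562675}{49409}$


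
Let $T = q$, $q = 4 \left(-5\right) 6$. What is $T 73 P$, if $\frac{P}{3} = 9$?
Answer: $-236520$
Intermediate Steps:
$P = 27$ ($P = 3 \cdot 9 = 27$)
$q = -120$ ($q = \left(-20\right) 6 = -120$)
$T = -120$
$T 73 P = \left(-120\right) 73 \cdot 27 = \left(-8760\right) 27 = -236520$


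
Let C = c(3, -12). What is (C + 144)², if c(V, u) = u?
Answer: 17424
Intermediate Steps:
C = -12
(C + 144)² = (-12 + 144)² = 132² = 17424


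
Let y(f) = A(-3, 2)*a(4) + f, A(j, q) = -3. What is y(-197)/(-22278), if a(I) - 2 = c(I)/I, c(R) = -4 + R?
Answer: 203/22278 ≈ 0.0091121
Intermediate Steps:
a(I) = 2 + (-4 + I)/I
y(f) = -6 + f (y(f) = -3*(3 - 4/4) + f = -3*(3 - 4*1/4) + f = -3*(3 - 1) + f = -3*2 + f = -6 + f)
y(-197)/(-22278) = (-6 - 197)/(-22278) = -203*(-1/22278) = 203/22278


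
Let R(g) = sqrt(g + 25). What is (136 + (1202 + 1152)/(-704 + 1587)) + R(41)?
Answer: 122442/883 + sqrt(66) ≈ 146.79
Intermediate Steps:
R(g) = sqrt(25 + g)
(136 + (1202 + 1152)/(-704 + 1587)) + R(41) = (136 + (1202 + 1152)/(-704 + 1587)) + sqrt(25 + 41) = (136 + 2354/883) + sqrt(66) = 122442/883 + sqrt(66)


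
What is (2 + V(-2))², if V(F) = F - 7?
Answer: 49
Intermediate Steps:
V(F) = -7 + F
(2 + V(-2))² = (2 + (-7 - 2))² = (2 - 9)² = (-7)² = 49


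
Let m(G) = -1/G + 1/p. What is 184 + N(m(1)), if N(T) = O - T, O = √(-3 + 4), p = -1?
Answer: 187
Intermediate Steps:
O = 1 (O = √1 = 1)
m(G) = -1 - 1/G (m(G) = -1/G + 1/(-1) = -1/G + 1*(-1) = -1/G - 1 = -1 - 1/G)
N(T) = 1 - T
184 + N(m(1)) = 184 + (1 - (-1 - 1*1)/1) = 184 + (1 - (-1 - 1)) = 184 + (1 - (-2)) = 184 + (1 - 1*(-2)) = 184 + (1 + 2) = 184 + 3 = 187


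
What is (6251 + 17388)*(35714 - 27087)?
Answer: 203933653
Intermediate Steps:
(6251 + 17388)*(35714 - 27087) = 23639*8627 = 203933653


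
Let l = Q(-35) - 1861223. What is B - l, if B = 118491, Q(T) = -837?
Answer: 1980551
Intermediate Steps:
l = -1862060 (l = -837 - 1861223 = -1862060)
B - l = 118491 - 1*(-1862060) = 118491 + 1862060 = 1980551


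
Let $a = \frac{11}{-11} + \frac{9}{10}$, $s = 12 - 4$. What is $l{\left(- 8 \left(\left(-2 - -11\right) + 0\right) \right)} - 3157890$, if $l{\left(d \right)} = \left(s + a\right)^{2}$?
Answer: $- \frac{315782759}{100} \approx -3.1578 \cdot 10^{6}$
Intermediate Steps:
$s = 8$
$a = - \frac{1}{10}$ ($a = 11 \left(- \frac{1}{11}\right) + 9 \cdot \frac{1}{10} = -1 + \frac{9}{10} = - \frac{1}{10} \approx -0.1$)
$l{\left(d \right)} = \frac{6241}{100}$ ($l{\left(d \right)} = \left(8 - \frac{1}{10}\right)^{2} = \left(\frac{79}{10}\right)^{2} = \frac{6241}{100}$)
$l{\left(- 8 \left(\left(-2 - -11\right) + 0\right) \right)} - 3157890 = \frac{6241}{100} - 3157890 = - \frac{315782759}{100}$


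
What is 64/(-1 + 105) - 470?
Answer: -6102/13 ≈ -469.38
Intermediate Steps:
64/(-1 + 105) - 470 = 64/104 - 470 = (1/104)*64 - 470 = 8/13 - 470 = -6102/13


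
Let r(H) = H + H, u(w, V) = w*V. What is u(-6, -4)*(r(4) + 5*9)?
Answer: 1272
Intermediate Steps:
u(w, V) = V*w
r(H) = 2*H
u(-6, -4)*(r(4) + 5*9) = (-4*(-6))*(2*4 + 5*9) = 24*(8 + 45) = 24*53 = 1272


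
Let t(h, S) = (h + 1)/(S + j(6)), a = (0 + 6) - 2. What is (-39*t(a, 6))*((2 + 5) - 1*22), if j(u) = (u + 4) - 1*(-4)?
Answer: 585/4 ≈ 146.25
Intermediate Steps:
j(u) = 8 + u (j(u) = (4 + u) + 4 = 8 + u)
a = 4 (a = 6 - 2 = 4)
t(h, S) = (1 + h)/(14 + S) (t(h, S) = (h + 1)/(S + (8 + 6)) = (1 + h)/(S + 14) = (1 + h)/(14 + S))
(-39*t(a, 6))*((2 + 5) - 1*22) = (-39*(1 + 4)/(14 + 6))*((2 + 5) - 1*22) = (-39*5/20)*(7 - 22) = -39*5/20*(-15) = -39*¼*(-15) = -39/4*(-15) = 585/4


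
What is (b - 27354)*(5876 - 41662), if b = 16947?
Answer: 372424902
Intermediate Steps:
(b - 27354)*(5876 - 41662) = (16947 - 27354)*(5876 - 41662) = -10407*(-35786) = 372424902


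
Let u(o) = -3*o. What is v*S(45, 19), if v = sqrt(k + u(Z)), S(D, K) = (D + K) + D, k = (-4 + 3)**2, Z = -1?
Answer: 218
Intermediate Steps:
k = 1 (k = (-1)**2 = 1)
S(D, K) = K + 2*D
v = 2 (v = sqrt(1 - 3*(-1)) = sqrt(1 + 3) = sqrt(4) = 2)
v*S(45, 19) = 2*(19 + 2*45) = 2*(19 + 90) = 2*109 = 218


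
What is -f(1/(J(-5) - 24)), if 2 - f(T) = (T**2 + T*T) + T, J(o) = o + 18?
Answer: -251/121 ≈ -2.0744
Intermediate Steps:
J(o) = 18 + o
f(T) = 2 - T - 2*T**2 (f(T) = 2 - ((T**2 + T*T) + T) = 2 - ((T**2 + T**2) + T) = 2 - (2*T**2 + T) = 2 - (T + 2*T**2) = 2 + (-T - 2*T**2) = 2 - T - 2*T**2)
-f(1/(J(-5) - 24)) = -(2 - 1/((18 - 5) - 24) - 2/((18 - 5) - 24)**2) = -(2 - 1/(13 - 24) - 2/(13 - 24)**2) = -(2 - 1/(-11) - 2*(1/(-11))**2) = -(2 - 1*(-1/11) - 2*(-1/11)**2) = -(2 + 1/11 - 2*1/121) = -(2 + 1/11 - 2/121) = -1*251/121 = -251/121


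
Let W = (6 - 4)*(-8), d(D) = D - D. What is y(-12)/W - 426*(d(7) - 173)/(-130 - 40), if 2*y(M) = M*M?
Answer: -74463/170 ≈ -438.02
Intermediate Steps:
d(D) = 0
y(M) = M**2/2 (y(M) = (M*M)/2 = M**2/2)
W = -16 (W = 2*(-8) = -16)
y(-12)/W - 426*(d(7) - 173)/(-130 - 40) = ((1/2)*(-12)**2)/(-16) - 426*(0 - 173)/(-130 - 40) = ((1/2)*144)*(-1/16) - 426/((-170/(-173))) = 72*(-1/16) - 426/((-170*(-1/173))) = -9/2 - 426/170/173 = -9/2 - 426*173/170 = -9/2 - 36849/85 = -74463/170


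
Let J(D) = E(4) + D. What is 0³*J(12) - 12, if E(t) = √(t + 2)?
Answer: -12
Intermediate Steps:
E(t) = √(2 + t)
J(D) = D + √6 (J(D) = √(2 + 4) + D = √6 + D = D + √6)
0³*J(12) - 12 = 0³*(12 + √6) - 12 = 0*(12 + √6) - 12 = 0 - 12 = -12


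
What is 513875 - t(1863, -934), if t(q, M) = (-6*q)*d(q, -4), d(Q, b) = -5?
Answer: 457985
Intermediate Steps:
t(q, M) = 30*q (t(q, M) = -6*q*(-5) = 30*q)
513875 - t(1863, -934) = 513875 - 30*1863 = 513875 - 1*55890 = 513875 - 55890 = 457985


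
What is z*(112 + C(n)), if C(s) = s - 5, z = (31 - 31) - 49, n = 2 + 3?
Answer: -5488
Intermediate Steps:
n = 5
z = -49 (z = 0 - 49 = -49)
C(s) = -5 + s
z*(112 + C(n)) = -49*(112 + (-5 + 5)) = -49*(112 + 0) = -49*112 = -5488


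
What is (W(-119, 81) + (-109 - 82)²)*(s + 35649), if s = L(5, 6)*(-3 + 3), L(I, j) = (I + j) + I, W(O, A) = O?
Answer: 1296268938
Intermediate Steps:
L(I, j) = j + 2*I
s = 0 (s = (6 + 2*5)*(-3 + 3) = (6 + 10)*0 = 16*0 = 0)
(W(-119, 81) + (-109 - 82)²)*(s + 35649) = (-119 + (-109 - 82)²)*(0 + 35649) = (-119 + (-191)²)*35649 = (-119 + 36481)*35649 = 36362*35649 = 1296268938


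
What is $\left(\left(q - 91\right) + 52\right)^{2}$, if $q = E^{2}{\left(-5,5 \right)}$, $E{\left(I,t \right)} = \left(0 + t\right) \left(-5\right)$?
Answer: $343396$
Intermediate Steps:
$E{\left(I,t \right)} = - 5 t$ ($E{\left(I,t \right)} = t \left(-5\right) = - 5 t$)
$q = 625$ ($q = \left(\left(-5\right) 5\right)^{2} = \left(-25\right)^{2} = 625$)
$\left(\left(q - 91\right) + 52\right)^{2} = \left(\left(625 - 91\right) + 52\right)^{2} = \left(534 + 52\right)^{2} = 586^{2} = 343396$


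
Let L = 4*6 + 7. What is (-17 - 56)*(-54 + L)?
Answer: 1679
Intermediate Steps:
L = 31 (L = 24 + 7 = 31)
(-17 - 56)*(-54 + L) = (-17 - 56)*(-54 + 31) = -73*(-23) = 1679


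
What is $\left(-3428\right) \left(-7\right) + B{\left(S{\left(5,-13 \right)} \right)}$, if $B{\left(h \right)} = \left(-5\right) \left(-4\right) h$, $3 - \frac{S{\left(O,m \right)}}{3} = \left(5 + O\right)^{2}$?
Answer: $18176$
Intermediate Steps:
$S{\left(O,m \right)} = 9 - 3 \left(5 + O\right)^{2}$
$B{\left(h \right)} = 20 h$
$\left(-3428\right) \left(-7\right) + B{\left(S{\left(5,-13 \right)} \right)} = \left(-3428\right) \left(-7\right) + 20 \left(9 - 3 \left(5 + 5\right)^{2}\right) = 23996 + 20 \left(9 - 3 \cdot 10^{2}\right) = 23996 + 20 \left(9 - 300\right) = 23996 + 20 \left(-291\right) = 23996 - 5820 = 18176$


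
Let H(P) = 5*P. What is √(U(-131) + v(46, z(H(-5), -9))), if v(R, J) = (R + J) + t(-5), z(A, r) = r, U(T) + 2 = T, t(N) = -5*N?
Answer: I*√71 ≈ 8.4261*I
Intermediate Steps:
U(T) = -2 + T
v(R, J) = 25 + J + R (v(R, J) = (R + J) - 5*(-5) = (J + R) + 25 = 25 + J + R)
√(U(-131) + v(46, z(H(-5), -9))) = √((-2 - 131) + (25 - 9 + 46)) = √(-133 + 62) = √(-71) = I*√71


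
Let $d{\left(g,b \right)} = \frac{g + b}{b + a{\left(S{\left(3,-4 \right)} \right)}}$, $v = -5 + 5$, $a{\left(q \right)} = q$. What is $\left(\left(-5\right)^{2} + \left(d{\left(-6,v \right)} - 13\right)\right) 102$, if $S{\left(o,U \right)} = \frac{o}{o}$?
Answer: $612$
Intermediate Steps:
$S{\left(o,U \right)} = 1$
$v = 0$
$d{\left(g,b \right)} = \frac{b + g}{1 + b}$ ($d{\left(g,b \right)} = \frac{g + b}{b + 1} = \frac{b + g}{1 + b}$)
$\left(\left(-5\right)^{2} + \left(d{\left(-6,v \right)} - 13\right)\right) 102 = \left(\left(-5\right)^{2} - \left(13 - \frac{0 - 6}{1 + 0}\right)\right) 102 = \left(25 - \left(13 - 1^{-1} \left(-6\right)\right)\right) 102 = \left(25 + \left(1 \left(-6\right) - 13\right)\right) 102 = \left(25 - 19\right) 102 = 6 \cdot 102 = 612$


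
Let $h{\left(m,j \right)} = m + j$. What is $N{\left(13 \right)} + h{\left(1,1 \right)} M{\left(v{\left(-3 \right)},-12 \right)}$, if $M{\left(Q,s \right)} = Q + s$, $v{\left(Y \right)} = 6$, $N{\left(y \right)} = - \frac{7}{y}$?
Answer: $- \frac{163}{13} \approx -12.538$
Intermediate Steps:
$h{\left(m,j \right)} = j + m$
$N{\left(13 \right)} + h{\left(1,1 \right)} M{\left(v{\left(-3 \right)},-12 \right)} = - \frac{7}{13} + \left(1 + 1\right) \left(6 - 12\right) = \left(-7\right) \frac{1}{13} + 2 \left(-6\right) = - \frac{7}{13} - 12 = - \frac{163}{13}$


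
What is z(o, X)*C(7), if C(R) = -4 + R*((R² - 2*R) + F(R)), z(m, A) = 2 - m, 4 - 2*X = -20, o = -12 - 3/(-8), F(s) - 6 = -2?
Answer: 29321/8 ≈ 3665.1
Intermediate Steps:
F(s) = 4 (F(s) = 6 - 2 = 4)
o = -93/8 (o = -12 - 3*(-⅛) = -12 + 3/8 = -93/8 ≈ -11.625)
X = 12 (X = 2 - ½*(-20) = 2 + 10 = 12)
C(R) = -4 + R*(4 + R² - 2*R) (C(R) = -4 + R*((R² - 2*R) + 4) = -4 + R*(4 + R² - 2*R))
z(o, X)*C(7) = (2 - 1*(-93/8))*(-4 + 7³ - 2*7² + 4*7) = (2 + 93/8)*(-4 + 343 - 2*49 + 28) = 109*(-4 + 343 - 98 + 28)/8 = (109/8)*269 = 29321/8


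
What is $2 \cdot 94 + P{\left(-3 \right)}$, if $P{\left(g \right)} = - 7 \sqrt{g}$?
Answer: $188 - 7 i \sqrt{3} \approx 188.0 - 12.124 i$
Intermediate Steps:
$2 \cdot 94 + P{\left(-3 \right)} = 2 \cdot 94 - 7 \sqrt{-3} = 188 - 7 i \sqrt{3}$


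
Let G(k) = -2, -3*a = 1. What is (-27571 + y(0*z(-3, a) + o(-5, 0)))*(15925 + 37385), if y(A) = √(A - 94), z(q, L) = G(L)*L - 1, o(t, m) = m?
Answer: -1469810010 + 53310*I*√94 ≈ -1.4698e+9 + 5.1686e+5*I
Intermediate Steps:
a = -⅓ (a = -⅓*1 = -⅓ ≈ -0.33333)
z(q, L) = -1 - 2*L (z(q, L) = -2*L - 1 = -1 - 2*L)
y(A) = √(-94 + A)
(-27571 + y(0*z(-3, a) + o(-5, 0)))*(15925 + 37385) = (-27571 + √(-94 + (0*(-1 - 2*(-⅓)) + 0)))*(15925 + 37385) = (-27571 + √(-94 + (0*(-1 + ⅔) + 0)))*53310 = (-27571 + √(-94 + (0*(-⅓) + 0)))*53310 = (-27571 + √(-94 + (0 + 0)))*53310 = (-27571 + √(-94 + 0))*53310 = (-27571 + √(-94))*53310 = (-27571 + I*√94)*53310 = -1469810010 + 53310*I*√94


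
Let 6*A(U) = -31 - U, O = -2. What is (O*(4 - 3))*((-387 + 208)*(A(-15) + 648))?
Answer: 693088/3 ≈ 2.3103e+5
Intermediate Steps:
A(U) = -31/6 - U/6 (A(U) = (-31 - U)/6 = -31/6 - U/6)
(O*(4 - 3))*((-387 + 208)*(A(-15) + 648)) = (-2*(4 - 3))*((-387 + 208)*((-31/6 - ⅙*(-15)) + 648)) = (-2*1)*(-179*((-31/6 + 5/2) + 648)) = -(-358)*(-8/3 + 648) = -(-358)*1936/3 = -2*(-346544/3) = 693088/3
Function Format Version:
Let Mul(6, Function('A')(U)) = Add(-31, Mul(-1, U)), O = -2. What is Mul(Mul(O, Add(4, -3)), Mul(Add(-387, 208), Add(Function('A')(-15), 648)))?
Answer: Rational(693088, 3) ≈ 2.3103e+5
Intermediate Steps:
Function('A')(U) = Add(Rational(-31, 6), Mul(Rational(-1, 6), U)) (Function('A')(U) = Mul(Rational(1, 6), Add(-31, Mul(-1, U))) = Add(Rational(-31, 6), Mul(Rational(-1, 6), U)))
Mul(Mul(O, Add(4, -3)), Mul(Add(-387, 208), Add(Function('A')(-15), 648))) = Mul(Mul(-2, Add(4, -3)), Mul(Add(-387, 208), Add(Add(Rational(-31, 6), Mul(Rational(-1, 6), -15)), 648))) = Mul(Mul(-2, 1), Mul(-179, Add(Add(Rational(-31, 6), Rational(5, 2)), 648))) = Mul(-2, Mul(-179, Add(Rational(-8, 3), 648))) = Mul(-2, Mul(-179, Rational(1936, 3))) = Mul(-2, Rational(-346544, 3)) = Rational(693088, 3)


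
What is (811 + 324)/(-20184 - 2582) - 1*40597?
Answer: -924232437/22766 ≈ -40597.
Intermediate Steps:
(811 + 324)/(-20184 - 2582) - 1*40597 = 1135/(-22766) - 40597 = 1135*(-1/22766) - 40597 = -1135/22766 - 40597 = -924232437/22766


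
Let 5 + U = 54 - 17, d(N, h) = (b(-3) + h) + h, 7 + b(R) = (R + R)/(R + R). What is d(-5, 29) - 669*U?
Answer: -21356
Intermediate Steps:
b(R) = -6 (b(R) = -7 + (R + R)/(R + R) = -7 + (2*R)/((2*R)) = -7 + (2*R)*(1/(2*R)) = -7 + 1 = -6)
d(N, h) = -6 + 2*h (d(N, h) = (-6 + h) + h = -6 + 2*h)
U = 32 (U = -5 + (54 - 17) = -5 + 37 = 32)
d(-5, 29) - 669*U = (-6 + 2*29) - 669*32 = (-6 + 58) - 21408 = 52 - 21408 = -21356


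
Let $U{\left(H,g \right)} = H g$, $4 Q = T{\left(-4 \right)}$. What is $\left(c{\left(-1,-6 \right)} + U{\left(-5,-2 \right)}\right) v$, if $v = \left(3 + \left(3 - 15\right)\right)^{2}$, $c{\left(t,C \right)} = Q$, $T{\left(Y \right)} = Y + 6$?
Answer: $\frac{1701}{2} \approx 850.5$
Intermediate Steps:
$T{\left(Y \right)} = 6 + Y$
$Q = \frac{1}{2}$ ($Q = \frac{6 - 4}{4} = \frac{1}{4} \cdot 2 = \frac{1}{2} \approx 0.5$)
$c{\left(t,C \right)} = \frac{1}{2}$
$v = 81$ ($v = \left(3 + \left(3 - 15\right)\right)^{2} = \left(3 - 12\right)^{2} = \left(-9\right)^{2} = 81$)
$\left(c{\left(-1,-6 \right)} + U{\left(-5,-2 \right)}\right) v = \left(\frac{1}{2} - -10\right) 81 = \left(\frac{1}{2} + 10\right) 81 = \frac{21}{2} \cdot 81 = \frac{1701}{2}$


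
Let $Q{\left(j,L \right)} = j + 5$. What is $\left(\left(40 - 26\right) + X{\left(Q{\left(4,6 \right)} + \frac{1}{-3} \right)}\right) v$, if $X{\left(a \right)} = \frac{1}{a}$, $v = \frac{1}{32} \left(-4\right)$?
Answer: $- \frac{367}{208} \approx -1.7644$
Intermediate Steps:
$Q{\left(j,L \right)} = 5 + j$
$v = - \frac{1}{8}$ ($v = \frac{1}{32} \left(-4\right) = - \frac{1}{8} \approx -0.125$)
$\left(\left(40 - 26\right) + X{\left(Q{\left(4,6 \right)} + \frac{1}{-3} \right)}\right) v = \left(\left(40 - 26\right) + \frac{1}{\left(5 + 4\right) + \frac{1}{-3}}\right) \left(- \frac{1}{8}\right) = \left(\left(40 - 26\right) + \frac{1}{9 - \frac{1}{3}}\right) \left(- \frac{1}{8}\right) = \left(14 + \frac{1}{\frac{26}{3}}\right) \left(- \frac{1}{8}\right) = \left(14 + \frac{3}{26}\right) \left(- \frac{1}{8}\right) = \frac{367}{26} \left(- \frac{1}{8}\right) = - \frac{367}{208}$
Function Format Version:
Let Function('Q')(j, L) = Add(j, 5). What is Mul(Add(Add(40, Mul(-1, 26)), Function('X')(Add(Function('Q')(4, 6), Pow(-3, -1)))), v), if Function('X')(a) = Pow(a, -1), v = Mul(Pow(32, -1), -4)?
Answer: Rational(-367, 208) ≈ -1.7644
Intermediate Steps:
Function('Q')(j, L) = Add(5, j)
v = Rational(-1, 8) (v = Mul(Rational(1, 32), -4) = Rational(-1, 8) ≈ -0.12500)
Mul(Add(Add(40, Mul(-1, 26)), Function('X')(Add(Function('Q')(4, 6), Pow(-3, -1)))), v) = Mul(Add(Add(40, Mul(-1, 26)), Pow(Add(Add(5, 4), Pow(-3, -1)), -1)), Rational(-1, 8)) = Mul(Add(Add(40, -26), Pow(Add(9, Rational(-1, 3)), -1)), Rational(-1, 8)) = Mul(Add(14, Pow(Rational(26, 3), -1)), Rational(-1, 8)) = Mul(Add(14, Rational(3, 26)), Rational(-1, 8)) = Mul(Rational(367, 26), Rational(-1, 8)) = Rational(-367, 208)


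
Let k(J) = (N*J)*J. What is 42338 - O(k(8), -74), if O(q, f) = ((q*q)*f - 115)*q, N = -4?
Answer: -1241501086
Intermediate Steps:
k(J) = -4*J**2 (k(J) = (-4*J)*J = -4*J**2)
O(q, f) = q*(-115 + f*q**2) (O(q, f) = (q**2*f - 115)*q = (f*q**2 - 115)*q = (-115 + f*q**2)*q = q*(-115 + f*q**2))
42338 - O(k(8), -74) = 42338 - (-4*8**2)*(-115 - 74*(-4*8**2)**2) = 42338 - (-4*64)*(-115 - 74*(-4*64)**2) = 42338 - (-256)*(-115 - 74*(-256)**2) = 42338 - (-256)*(-115 - 74*65536) = 42338 - (-256)*(-115 - 4849664) = 42338 - (-256)*(-4849779) = 42338 - 1*1241543424 = 42338 - 1241543424 = -1241501086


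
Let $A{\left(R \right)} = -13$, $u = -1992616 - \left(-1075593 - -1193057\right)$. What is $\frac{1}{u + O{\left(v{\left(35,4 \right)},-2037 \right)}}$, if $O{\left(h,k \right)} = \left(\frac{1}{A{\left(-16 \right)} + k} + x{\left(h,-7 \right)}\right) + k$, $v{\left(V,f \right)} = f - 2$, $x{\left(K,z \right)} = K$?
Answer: $- \frac{2050}{4329835751} \approx -4.7346 \cdot 10^{-7}$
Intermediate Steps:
$v{\left(V,f \right)} = -2 + f$ ($v{\left(V,f \right)} = f - 2 = -2 + f$)
$u = -2110080$ ($u = -1992616 - \left(-1075593 + 1193057\right) = -1992616 - 117464 = -2110080$)
$O{\left(h,k \right)} = h + k + \frac{1}{-13 + k}$ ($O{\left(h,k \right)} = \left(\frac{1}{-13 + k} + h\right) + k = \left(h + \frac{1}{-13 + k}\right) + k = h + k + \frac{1}{-13 + k}$)
$\frac{1}{u + O{\left(v{\left(35,4 \right)},-2037 \right)}} = \frac{1}{-2110080 + \frac{1 + \left(-2037\right)^{2} - 13 \left(-2 + 4\right) - -26481 + \left(-2 + 4\right) \left(-2037\right)}{-13 - 2037}} = \frac{1}{-2110080 + \frac{1 + 4149369 - 26 + 26481 + 2 \left(-2037\right)}{-2050}} = \frac{1}{-2110080 - \frac{1 + 4149369 - 26 + 26481 - 4074}{2050}} = \frac{1}{-2110080 - \frac{4171751}{2050}} = \frac{1}{- \frac{4329835751}{2050}} = - \frac{2050}{4329835751}$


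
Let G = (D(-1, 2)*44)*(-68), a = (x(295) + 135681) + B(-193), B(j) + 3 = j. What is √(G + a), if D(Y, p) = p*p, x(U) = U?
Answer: 2*√30953 ≈ 351.87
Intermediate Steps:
D(Y, p) = p²
B(j) = -3 + j
a = 135780 (a = (295 + 135681) + (-3 - 193) = 135976 - 196 = 135780)
G = -11968 (G = (2²*44)*(-68) = (4*44)*(-68) = 176*(-68) = -11968)
√(G + a) = √(-11968 + 135780) = √123812 = 2*√30953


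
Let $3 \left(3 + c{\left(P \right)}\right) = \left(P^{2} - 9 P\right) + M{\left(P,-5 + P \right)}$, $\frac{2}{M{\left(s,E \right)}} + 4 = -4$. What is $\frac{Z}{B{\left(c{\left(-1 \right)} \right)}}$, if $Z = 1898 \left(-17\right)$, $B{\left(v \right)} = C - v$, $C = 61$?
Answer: $- \frac{129064}{243} \approx -531.13$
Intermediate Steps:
$M{\left(s,E \right)} = - \frac{1}{4}$ ($M{\left(s,E \right)} = \frac{2}{-4 - 4} = \frac{2}{-8} = 2 \left(- \frac{1}{8}\right) = - \frac{1}{4}$)
$c{\left(P \right)} = - \frac{37}{12} - 3 P + \frac{P^{2}}{3}$ ($c{\left(P \right)} = -3 + \frac{\left(P^{2} - 9 P\right) - \frac{1}{4}}{3} = -3 + \frac{- \frac{1}{4} + P^{2} - 9 P}{3} = -3 - \left(\frac{1}{12} + 3 P - \frac{P^{2}}{3}\right) = - \frac{37}{12} - 3 P + \frac{P^{2}}{3}$)
$B{\left(v \right)} = 61 - v$
$Z = -32266$
$\frac{Z}{B{\left(c{\left(-1 \right)} \right)}} = - \frac{32266}{61 - \left(- \frac{37}{12} - -3 + \frac{\left(-1\right)^{2}}{3}\right)} = - \frac{32266}{61 - \left(- \frac{37}{12} + 3 + \frac{1}{3} \cdot 1\right)} = - \frac{32266}{61 - \left(- \frac{37}{12} + 3 + \frac{1}{3}\right)} = - \frac{32266}{61 - \frac{1}{4}} = - \frac{32266}{\frac{243}{4}} = \left(-32266\right) \frac{4}{243} = - \frac{129064}{243}$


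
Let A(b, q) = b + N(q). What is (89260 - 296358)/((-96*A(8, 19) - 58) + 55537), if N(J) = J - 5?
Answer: -207098/53367 ≈ -3.8806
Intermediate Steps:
N(J) = -5 + J
A(b, q) = -5 + b + q (A(b, q) = b + (-5 + q) = -5 + b + q)
(89260 - 296358)/((-96*A(8, 19) - 58) + 55537) = (89260 - 296358)/((-96*(-5 + 8 + 19) - 58) + 55537) = -207098/((-96*22 - 58) + 55537) = -207098/((-2112 - 58) + 55537) = -207098/(-2170 + 55537) = -207098/53367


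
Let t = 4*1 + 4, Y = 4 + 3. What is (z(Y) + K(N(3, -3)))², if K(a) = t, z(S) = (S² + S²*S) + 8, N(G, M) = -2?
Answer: 166464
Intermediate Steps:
Y = 7
z(S) = 8 + S² + S³ (z(S) = (S² + S³) + 8 = 8 + S² + S³)
t = 8 (t = 4 + 4 = 8)
K(a) = 8
(z(Y) + K(N(3, -3)))² = ((8 + 7² + 7³) + 8)² = ((8 + 49 + 343) + 8)² = (400 + 8)² = 408² = 166464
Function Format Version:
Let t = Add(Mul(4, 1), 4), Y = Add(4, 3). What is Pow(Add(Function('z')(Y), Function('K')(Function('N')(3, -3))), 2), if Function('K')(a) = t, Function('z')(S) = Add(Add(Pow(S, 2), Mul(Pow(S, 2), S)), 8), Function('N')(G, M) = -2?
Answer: 166464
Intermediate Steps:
Y = 7
Function('z')(S) = Add(8, Pow(S, 2), Pow(S, 3)) (Function('z')(S) = Add(Add(Pow(S, 2), Pow(S, 3)), 8) = Add(8, Pow(S, 2), Pow(S, 3)))
t = 8 (t = Add(4, 4) = 8)
Function('K')(a) = 8
Pow(Add(Function('z')(Y), Function('K')(Function('N')(3, -3))), 2) = Pow(Add(Add(8, Pow(7, 2), Pow(7, 3)), 8), 2) = Pow(Add(Add(8, 49, 343), 8), 2) = Pow(Add(400, 8), 2) = Pow(408, 2) = 166464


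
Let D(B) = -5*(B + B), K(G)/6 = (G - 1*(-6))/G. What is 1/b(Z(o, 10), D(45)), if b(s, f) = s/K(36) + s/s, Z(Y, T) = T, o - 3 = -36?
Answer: 7/17 ≈ 0.41176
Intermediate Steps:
K(G) = 6*(6 + G)/G (K(G) = 6*((G - 1*(-6))/G) = 6*((G + 6)/G) = 6*((6 + G)/G) = 6*(6 + G)/G)
o = -33 (o = 3 - 36 = -33)
D(B) = -10*B
b(s, f) = 1 + s/7 (b(s, f) = s/(6 + 36/36) + s/s = s/(6 + 36*(1/36)) + 1 = s/(6 + 1) + 1 = s/7 + 1 = 1 + s/7)
1/b(Z(o, 10), D(45)) = 1/(1 + (1/7)*10) = 1/(1 + 10/7) = 1/(17/7) = 7/17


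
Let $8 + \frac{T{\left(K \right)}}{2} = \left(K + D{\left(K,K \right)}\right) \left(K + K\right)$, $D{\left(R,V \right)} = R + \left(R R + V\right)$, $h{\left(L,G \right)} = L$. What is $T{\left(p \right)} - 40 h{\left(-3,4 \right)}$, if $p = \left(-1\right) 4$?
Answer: $40$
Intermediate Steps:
$p = -4$
$D{\left(R,V \right)} = R + V + R^{2}$ ($D{\left(R,V \right)} = R + \left(R^{2} + V\right) = R + \left(V + R^{2}\right) = R + V + R^{2}$)
$T{\left(K \right)} = -16 + 4 K \left(K^{2} + 3 K\right)$ ($T{\left(K \right)} = -16 + 2 \left(K + \left(K + K + K^{2}\right)\right) \left(K + K\right) = -16 + 2 \left(K + \left(K^{2} + 2 K\right)\right) 2 K = -16 + 2 \left(K^{2} + 3 K\right) 2 K = -16 + 2 \cdot 2 K \left(K^{2} + 3 K\right) = -16 + 4 K \left(K^{2} + 3 K\right)$)
$T{\left(p \right)} - 40 h{\left(-3,4 \right)} = \left(-16 + 4 \left(-4\right)^{3} + 12 \left(-4\right)^{2}\right) - -120 = \left(-16 + 4 \left(-64\right) + 12 \cdot 16\right) + 120 = \left(-16 - 256 + 192\right) + 120 = -80 + 120 = 40$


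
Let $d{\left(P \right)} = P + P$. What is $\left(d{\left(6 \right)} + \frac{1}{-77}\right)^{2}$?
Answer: $\frac{851929}{5929} \approx 143.69$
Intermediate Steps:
$d{\left(P \right)} = 2 P$
$\left(d{\left(6 \right)} + \frac{1}{-77}\right)^{2} = \left(2 \cdot 6 + \frac{1}{-77}\right)^{2} = \left(12 - \frac{1}{77}\right)^{2} = \left(\frac{923}{77}\right)^{2} = \frac{851929}{5929}$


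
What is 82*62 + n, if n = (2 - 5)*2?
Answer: 5078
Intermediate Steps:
n = -6 (n = -3*2 = -6)
82*62 + n = 82*62 - 6 = 5084 - 6 = 5078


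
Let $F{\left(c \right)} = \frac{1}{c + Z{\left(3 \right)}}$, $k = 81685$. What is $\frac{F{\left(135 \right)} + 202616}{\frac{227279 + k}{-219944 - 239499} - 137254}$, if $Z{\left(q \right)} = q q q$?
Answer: $- \frac{15080661927299}{10215833154732} \approx -1.4762$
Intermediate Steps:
$Z{\left(q \right)} = q^{3}$ ($Z{\left(q \right)} = q^{2} q = q^{3}$)
$F{\left(c \right)} = \frac{1}{27 + c}$ ($F{\left(c \right)} = \frac{1}{c + 3^{3}} = \frac{1}{c + 27} = \frac{1}{27 + c}$)
$\frac{F{\left(135 \right)} + 202616}{\frac{227279 + k}{-219944 - 239499} - 137254} = \frac{\frac{1}{27 + 135} + 202616}{\frac{227279 + 81685}{-219944 - 239499} - 137254} = \frac{\frac{1}{162} + 202616}{\frac{308964}{-459443} - 137254} = \frac{\frac{1}{162} + 202616}{308964 \left(- \frac{1}{459443}\right) - 137254} = \frac{32823793}{162 \left(- \frac{308964}{459443} - 137254\right)} = \frac{32823793}{162 \left(- \frac{63060698486}{459443}\right)} = \frac{32823793}{162} \left(- \frac{459443}{63060698486}\right) = - \frac{15080661927299}{10215833154732}$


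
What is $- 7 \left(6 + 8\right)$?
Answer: $-98$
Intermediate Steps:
$- 7 \left(6 + 8\right) = \left(-7\right) 14 = -98$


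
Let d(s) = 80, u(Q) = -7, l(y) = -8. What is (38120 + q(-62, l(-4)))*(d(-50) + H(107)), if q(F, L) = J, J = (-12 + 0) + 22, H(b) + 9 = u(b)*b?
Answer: -25852140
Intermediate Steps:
H(b) = -9 - 7*b
J = 10 (J = -12 + 22 = 10)
q(F, L) = 10
(38120 + q(-62, l(-4)))*(d(-50) + H(107)) = (38120 + 10)*(80 + (-9 - 7*107)) = 38130*(80 + (-9 - 749)) = 38130*(80 - 758) = 38130*(-678) = -25852140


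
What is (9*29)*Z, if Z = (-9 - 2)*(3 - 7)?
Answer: 11484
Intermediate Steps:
Z = 44 (Z = -11*(-4) = 44)
(9*29)*Z = (9*29)*44 = 261*44 = 11484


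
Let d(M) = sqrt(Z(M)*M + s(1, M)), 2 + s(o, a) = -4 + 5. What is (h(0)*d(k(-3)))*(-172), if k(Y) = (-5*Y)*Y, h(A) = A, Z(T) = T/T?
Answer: 0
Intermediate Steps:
Z(T) = 1
k(Y) = -5*Y**2
s(o, a) = -1 (s(o, a) = -2 + (-4 + 5) = -2 + 1 = -1)
d(M) = sqrt(-1 + M) (d(M) = sqrt(1*M - 1) = sqrt(M - 1) = sqrt(-1 + M))
(h(0)*d(k(-3)))*(-172) = (0*sqrt(-1 - 5*(-3)**2))*(-172) = (0*sqrt(-1 - 5*9))*(-172) = (0*sqrt(-1 - 45))*(-172) = (0*sqrt(-46))*(-172) = (0*(I*sqrt(46)))*(-172) = 0*(-172) = 0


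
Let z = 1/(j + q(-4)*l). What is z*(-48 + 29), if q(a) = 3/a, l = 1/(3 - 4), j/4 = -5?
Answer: 76/77 ≈ 0.98701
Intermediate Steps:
j = -20 (j = 4*(-5) = -20)
l = -1 (l = 1/(-1) = -1)
z = -4/77 (z = 1/(-20 + (3/(-4))*(-1)) = 1/(-20 + (3*(-1/4))*(-1)) = 1/(-20 - 3/4*(-1)) = 1/(-20 + 3/4) = 1/(-77/4) = -4/77 ≈ -0.051948)
z*(-48 + 29) = -4*(-48 + 29)/77 = -4/77*(-19) = 76/77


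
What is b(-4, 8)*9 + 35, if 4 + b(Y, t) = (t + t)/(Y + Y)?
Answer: -19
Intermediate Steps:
b(Y, t) = -4 + t/Y (b(Y, t) = -4 + (t + t)/(Y + Y) = -4 + (2*t)/((2*Y)) = -4 + (2*t)*(1/(2*Y)) = -4 + t/Y)
b(-4, 8)*9 + 35 = (-4 + 8/(-4))*9 + 35 = (-4 + 8*(-¼))*9 + 35 = (-4 - 2)*9 + 35 = -6*9 + 35 = -54 + 35 = -19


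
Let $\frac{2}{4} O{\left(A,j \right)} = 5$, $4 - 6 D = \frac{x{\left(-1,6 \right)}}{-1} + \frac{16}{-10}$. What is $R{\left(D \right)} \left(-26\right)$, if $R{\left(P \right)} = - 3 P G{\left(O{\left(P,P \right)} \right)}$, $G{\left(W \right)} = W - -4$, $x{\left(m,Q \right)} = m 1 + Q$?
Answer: $\frac{9646}{5} \approx 1929.2$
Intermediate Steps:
$x{\left(m,Q \right)} = Q + m$ ($x{\left(m,Q \right)} = m + Q = Q + m$)
$D = \frac{53}{30}$ ($D = \frac{2}{3} - \frac{\frac{6 - 1}{-1} + \frac{16}{-10}}{6} = \frac{2}{3} - \frac{5 \left(-1\right) + 16 \left(- \frac{1}{10}\right)}{6} = \frac{2}{3} - \frac{-5 - \frac{8}{5}}{6} = \frac{2}{3} - - \frac{11}{10} = \frac{2}{3} + \frac{11}{10} = \frac{53}{30} \approx 1.7667$)
$O{\left(A,j \right)} = 10$ ($O{\left(A,j \right)} = 2 \cdot 5 = 10$)
$G{\left(W \right)} = 4 + W$ ($G{\left(W \right)} = W + 4 = 4 + W$)
$R{\left(P \right)} = - 42 P$ ($R{\left(P \right)} = - 3 P \left(4 + 10\right) = - 3 P 14 = - 42 P$)
$R{\left(D \right)} \left(-26\right) = \left(-42\right) \frac{53}{30} \left(-26\right) = \left(- \frac{371}{5}\right) \left(-26\right) = \frac{9646}{5}$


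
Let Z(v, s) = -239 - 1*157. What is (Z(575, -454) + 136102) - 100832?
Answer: 34874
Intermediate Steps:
Z(v, s) = -396 (Z(v, s) = -239 - 157 = -396)
(Z(575, -454) + 136102) - 100832 = (-396 + 136102) - 100832 = 135706 - 100832 = 34874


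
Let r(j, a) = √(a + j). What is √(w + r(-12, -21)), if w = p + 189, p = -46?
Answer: √(143 + I*√33) ≈ 11.961 + 0.2401*I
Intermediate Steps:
w = 143 (w = -46 + 189 = 143)
√(w + r(-12, -21)) = √(143 + √(-21 - 12)) = √(143 + √(-33)) = √(143 + I*√33)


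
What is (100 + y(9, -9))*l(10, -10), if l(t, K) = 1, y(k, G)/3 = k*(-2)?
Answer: 46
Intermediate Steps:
y(k, G) = -6*k (y(k, G) = 3*(k*(-2)) = 3*(-2*k) = -6*k)
(100 + y(9, -9))*l(10, -10) = (100 - 6*9)*1 = (100 - 54)*1 = 46*1 = 46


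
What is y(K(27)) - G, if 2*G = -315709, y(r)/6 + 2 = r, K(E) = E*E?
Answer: 324433/2 ≈ 1.6222e+5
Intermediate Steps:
K(E) = E²
y(r) = -12 + 6*r
G = -315709/2 (G = (½)*(-315709) = -315709/2 ≈ -1.5785e+5)
y(K(27)) - G = (-12 + 6*27²) - 1*(-315709/2) = (-12 + 6*729) + 315709/2 = (-12 + 4374) + 315709/2 = 4362 + 315709/2 = 324433/2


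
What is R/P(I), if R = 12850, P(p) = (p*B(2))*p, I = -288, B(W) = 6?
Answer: 6425/248832 ≈ 0.025821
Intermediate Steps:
P(p) = 6*p² (P(p) = (p*6)*p = (6*p)*p = 6*p²)
R/P(I) = 12850/((6*(-288)²)) = 12850/((6*82944)) = 12850/497664 = 12850*(1/497664) = 6425/248832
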